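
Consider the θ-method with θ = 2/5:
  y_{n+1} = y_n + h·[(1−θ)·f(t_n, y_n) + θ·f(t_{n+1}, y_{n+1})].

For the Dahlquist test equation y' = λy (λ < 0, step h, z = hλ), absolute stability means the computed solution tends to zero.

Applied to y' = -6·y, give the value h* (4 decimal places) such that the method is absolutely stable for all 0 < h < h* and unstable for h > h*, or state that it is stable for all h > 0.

With y'=λy (z=hλ):
  y_{n+1} = y_n + z·[3/5·y_n + 2/5·y_{n+1}] ⇒ (1 − 2/5z)y_{n+1} = (1 + 3/5z)y_n
  ⇒ R(z) = (1 + 3/5z)/(1 − 2/5z).

Solve |R(x)|<1 on ℝ⁻.
x=-1.18: |R|=0.1984
R=−1: 1+3/5x = −1+2/5x ⇒ -1/5x=2 ⇒ x=2/(-1/5)=-10.0000
Confirm numerically:
  x=-7.718: |R|=0.88833 <1
  x=-7.145: |R|=0.85200 <1
  x=-6.339: |R|=0.79291 <1
  x=-10.329: |R|=1.01282 >1
  x=-10.302: |R|=1.01180 >1
Interval (-10.0000, 0).

(-10.0000,0); λ=-6 ⇒ h* = (10)/6 = 1.6667.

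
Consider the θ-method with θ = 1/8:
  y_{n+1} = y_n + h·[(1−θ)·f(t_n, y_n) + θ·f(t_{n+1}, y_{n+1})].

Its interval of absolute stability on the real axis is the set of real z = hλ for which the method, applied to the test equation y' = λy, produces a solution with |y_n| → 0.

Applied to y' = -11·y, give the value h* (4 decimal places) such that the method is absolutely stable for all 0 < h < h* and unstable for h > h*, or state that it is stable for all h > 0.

(-2.6667,0); λ=-11 ⇒ h* = (8/3)/11 = 0.2424.

Set f=λy, z=hλ:
  y_{n+1} = y_n + z·[7/8·y_n + 1/8·y_{n+1}] ⇒ (1 − 1/8z)y_{n+1} = (1 + 7/8z)y_n
  so R(z) = (1 + 7/8z)/(1 − 1/8z).

Need |R(x)|<1, x<0.
x=-1.18: |R|=0.0283
R=−1: 1+7/8x = −1+1/8x ⇒ -3/4x=2 ⇒ x=2/(-3/4)=-2.6667
Confirm numerically:
  x=-2.188: |R|=0.71810 <1
  x=-1.332: |R|=0.14188 <1
  x=-1.283: |R|=0.10568 <1
  x=-3.197: |R|=1.28418 >1
  x=-3.037: |R|=1.20132 >1
So |R|<1 on (-2.6667, 0).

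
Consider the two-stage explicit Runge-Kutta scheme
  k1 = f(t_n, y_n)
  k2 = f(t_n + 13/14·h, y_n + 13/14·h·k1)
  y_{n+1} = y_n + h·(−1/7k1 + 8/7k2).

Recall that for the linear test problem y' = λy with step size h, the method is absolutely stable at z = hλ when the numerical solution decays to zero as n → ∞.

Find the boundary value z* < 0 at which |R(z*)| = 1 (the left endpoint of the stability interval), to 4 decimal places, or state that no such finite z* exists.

Set f=λy, z=hλ:
  k1=λy_n ⇒ h·k1=z·y_n;  k2=λ(1+13/14z)y_n ⇒ h·k2=z(1+13/14z)y_n
  y_{n+1}/y_n = 1 − 1/7z + 8/7z(1+13/14z) = 1 + z + 52/49z²
  R(z) = 1 + z + 52/49z².

Find x<0 with |R(x)|<1.
x=-0.67: |R|=0.8064
R=1: x+52/49x²=0 ⇒ x=−49/52=-0.9423; min R=1−1/(4·52/49)=0.7644>−1
Confirm numerically:
  x=-0.862: |R|=0.92654 <1
  x=-0.846: |R|=0.91354 <1
  x=-0.825: |R|=0.89730 <1
  x=-0.395: |R|=0.77058 <1
  x=-1.148: |R|=1.25059 >1
  x=-1.028: |R|=1.09349 >1
Interval (-0.9423, 0).

left endpoint -0.9423.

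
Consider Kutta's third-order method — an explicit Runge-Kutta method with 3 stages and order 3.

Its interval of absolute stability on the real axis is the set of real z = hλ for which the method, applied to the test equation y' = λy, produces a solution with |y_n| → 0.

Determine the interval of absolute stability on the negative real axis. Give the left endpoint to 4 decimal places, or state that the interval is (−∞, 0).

z∈(-2.5127,0).

Set f=λy, z=hλ:
  order 3, 3-stage ⇒ R(z)=1+z+z^2/2+z^3/6
  (e.g. R(-0.76)=0.45564, |R|=0.45564)

Need |R(x)|<1, x<0.
x=-0.76: |R|=0.4556
|R(-1.36)|=0.1456 |R(-0.76)|=0.4556 |R(-0.56)|=0.5675
Bisect:
  x_lo=-3.3574 |R|=3.0287  x_hi=-0.1699 |R|=0.8437
  mid=-1.76366 |R|=0.12272 →hi
  mid=-2.56051 |R|=1.08029 →lo
  mid=-2.16209 |R|=0.50927 →hi
  mid=-2.36130 |R|=0.76776 →hi
  mid=-2.46091 |R|=0.91678 →hi
  mid=-2.51071 |R|=0.99666 →hi
  mid=-2.53561 |R|=1.03800 →lo
  mid=-2.52316 |R|=1.01721 →lo
  mid=-2.51694 |R|=1.00690 →lo
  ...
  [-2.51285,-2.51266] ⇒ x*=-2.5127
Stable set (-2.5127, 0).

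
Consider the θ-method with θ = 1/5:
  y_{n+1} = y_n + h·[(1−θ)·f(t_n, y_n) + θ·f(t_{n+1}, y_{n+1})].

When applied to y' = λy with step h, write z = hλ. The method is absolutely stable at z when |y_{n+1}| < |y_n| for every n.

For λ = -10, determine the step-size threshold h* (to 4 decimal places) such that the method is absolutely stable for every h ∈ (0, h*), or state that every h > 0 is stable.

Test eqn y'=λy, z=hλ:
  y_{n+1} = y_n + z·[4/5·y_n + 1/5·y_{n+1}] ⇒ (1 − 1/5z)y_{n+1} = (1 + 4/5z)y_n
  Hence R(z) = (1 + 4/5z)/(1 − 1/5z).

Need |R(x)|<1, x<0.
x=-0.74: |R|=0.3554
R=−1: 1+4/5x = −1+1/5x ⇒ -3/5x=2 ⇒ x=2/(-3/5)=-3.3333
Confirm numerically:
  x=-3.300: |R|=0.98795 <1
  x=-3.232: |R|=0.96307 <1
  x=-2.806: |R|=0.79734 <1
  x=-2.025: |R|=0.44128 <1
  x=-3.893: |R|=1.18880 >1
  x=-3.838: |R|=1.17131 >1
  x=-3.553: |R|=1.07705 >1
Stable set (-3.3333, 0).

(-3.3333,0); λ=-10 ⇒ h* = (10/3)/10 = 0.3333.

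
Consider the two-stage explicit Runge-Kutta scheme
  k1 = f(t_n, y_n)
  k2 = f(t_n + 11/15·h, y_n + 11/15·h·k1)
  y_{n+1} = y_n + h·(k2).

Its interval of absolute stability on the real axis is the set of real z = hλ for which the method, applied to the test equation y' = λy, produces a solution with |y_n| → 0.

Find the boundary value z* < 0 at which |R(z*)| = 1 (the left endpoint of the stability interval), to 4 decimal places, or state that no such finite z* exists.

left endpoint -1.3636.

Set f=λy, z=hλ:
  k1=λy_n ⇒ h·k1=z·y_n;  k2=λ(1+11/15z)y_n ⇒ h·k2=z(1+11/15z)y_n
  y_{n+1}/y_n = 1 + z(1+11/15z) = 1 + z + 11/15z²
  R(z) = 1 + z + 11/15z².

Find x<0 with |R(x)|<1.
x=-1.7: |R|=1.4193
R=1: x+11/15x²=0 ⇒ x=−15/11=-1.3636; min R=1−1/(4·11/15)=0.6591>−1
Confirm numerically:
  x=-1.253: |R|=0.89834 <1
  x=-1.025: |R|=0.74546 <1
  x=-0.960: |R|=0.71584 <1
  x=-1.857: |R|=1.67186 >1
  x=-1.529: |R|=1.18542 >1
So |R|<1 on (-1.3636, 0).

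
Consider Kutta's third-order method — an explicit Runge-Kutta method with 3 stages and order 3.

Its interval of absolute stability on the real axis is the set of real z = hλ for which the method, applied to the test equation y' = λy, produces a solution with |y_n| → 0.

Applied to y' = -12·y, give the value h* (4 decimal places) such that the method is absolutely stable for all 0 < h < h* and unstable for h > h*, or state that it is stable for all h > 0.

(-2.5127,0); λ=-12 ⇒ h* = 0.2094.

Test eqn y'=λy, z=hλ:
  order 3, 3-stage ⇒ R(z)=1+z+z^2/2+z^3/6
  (e.g. R(-0.85)=0.40890, |R|=0.40890)

Find x<0 with |R(x)|<1.
x=-0.85: |R|=0.4089
|R(-2.3)|=0.6828 |R(-1.84)|=0.1855 |R(-0.73)|=0.4716
Bisect:
  x_lo=-3.0275 |R|=2.0696  x_hi=-0.1078 |R|=0.8978
  mid=-1.56765 |R|=0.01902 →hi
  mid=-2.29759 |R|=0.67960 →hi
  mid=-2.66256 |R|=1.26387 →lo
  mid=-2.48008 |R|=0.94709 →hi
  mid=-2.57132 |R|=1.09894 →lo
  mid=-2.52570 |R|=1.02143 →lo
  mid=-2.50289 |R|=0.98387 →hi
  mid=-2.51429 |R|=1.00255 →lo
  ...
  [-2.51287,-2.51269] ⇒ x*=-2.5127
So |R|<1 on (-2.5127, 0).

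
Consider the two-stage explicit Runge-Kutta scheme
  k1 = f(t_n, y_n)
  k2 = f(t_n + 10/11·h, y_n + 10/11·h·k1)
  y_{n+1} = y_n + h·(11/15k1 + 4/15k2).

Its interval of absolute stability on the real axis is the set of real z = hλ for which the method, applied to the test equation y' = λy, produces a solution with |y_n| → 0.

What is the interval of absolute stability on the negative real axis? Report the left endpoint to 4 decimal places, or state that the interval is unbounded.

Test eqn y'=λy, z=hλ:
  k1=λy_n ⇒ h·k1=z·y_n;  k2=λ(1+10/11z)y_n ⇒ h·k2=z(1+10/11z)y_n
  y_{n+1}/y_n = 1 + 11/15z + 4/15z(1+10/11z) = 1 + z + 8/33z²
  ⇒ R(z) = 1 + z + 8/33z².

Solve |R(x)|<1 on ℝ⁻.
x=-0.48: |R|=0.5759
R=1: x+8/33x²=0 ⇒ x=−33/8=-4.1250; min R=1−1/(4·8/33)=-0.0312>−1
Confirm numerically:
  x=-3.867: |R|=0.75814 <1
  x=-3.303: |R|=0.34180 <1
  x=-2.668: |R|=0.05763 <1
  x=-2.576: |R|=0.03267 <1
  x=-4.712: |R|=1.67053 >1
  x=-4.533: |R|=1.44835 >1
  x=-4.275: |R|=1.15545 >1
So |R|<1 on (-4.1250, 0).

z∈(-4.1250,0).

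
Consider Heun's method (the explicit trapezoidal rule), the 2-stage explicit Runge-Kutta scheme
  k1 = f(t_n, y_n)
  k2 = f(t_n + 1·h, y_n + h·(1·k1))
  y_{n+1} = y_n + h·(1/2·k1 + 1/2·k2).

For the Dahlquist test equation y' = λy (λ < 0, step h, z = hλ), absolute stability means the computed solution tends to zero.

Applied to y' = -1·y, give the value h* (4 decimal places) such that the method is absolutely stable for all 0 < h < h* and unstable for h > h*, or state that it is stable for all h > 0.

Set f=λy, z=hλ:
  order 2, 2-stage ⇒ R(z)=1+z+z^2/2
  (e.g. R(-1.27)=0.53645, |R|=0.53645)

Need |R(x)|<1, x<0.
x=-1.27: |R|=0.5364
|R(-2.05)|=1.0512 |R(-1.56)|=0.6568 |R(-0.57)|=0.5924
Bisect:
  x_lo=-2.4386 |R|=1.5348  x_hi=-0.0937 |R|=0.9107
  mid=-1.26615 |R|=0.53542 →hi
  mid=-1.85238 |R|=0.86327 →hi
  mid=-2.14549 |R|=1.15607 →lo
  mid=-1.99893 |R|=0.99893 →hi
  mid=-2.07221 |R|=1.07482 →lo
  mid=-2.03557 |R|=1.03621 →lo
  mid=-2.01725 |R|=1.01740 →lo
  ...
  [-2.00008,-1.99994] ⇒ x*=-2.0000
So |R|<1 on (-2.0000, 0).

(-2.0000,0); λ=-1 ⇒ h* = 2.0000.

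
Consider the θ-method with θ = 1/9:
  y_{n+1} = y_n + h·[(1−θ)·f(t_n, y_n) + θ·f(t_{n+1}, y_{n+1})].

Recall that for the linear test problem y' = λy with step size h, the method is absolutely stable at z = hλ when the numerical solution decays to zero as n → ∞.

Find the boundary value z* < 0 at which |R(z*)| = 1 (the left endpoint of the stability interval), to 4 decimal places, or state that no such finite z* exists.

On y'=λy, z=hλ:
  y_{n+1} = y_n + z·[8/9·y_n + 1/9·y_{n+1}] ⇒ (1 − 1/9z)y_{n+1} = (1 + 8/9z)y_n
  so R(z) = (1 + 8/9z)/(1 − 1/9z).

Solve |R(x)|<1 on ℝ⁻.
x=-0.73: |R|=0.3248
R=−1: 1+8/9x = −1+1/9x ⇒ -7/9x=2 ⇒ x=2/(-7/9)=-2.5714
Confirm numerically:
  x=-2.429: |R|=0.91277 <1
  x=-2.375: |R|=0.87912 <1
  x=-1.218: |R|=0.07281 <1
  x=-3.102: |R|=1.30689 >1
  x=-2.800: |R|=1.13559 >1
Stable set (-2.5714, 0).

z* = -2.5714.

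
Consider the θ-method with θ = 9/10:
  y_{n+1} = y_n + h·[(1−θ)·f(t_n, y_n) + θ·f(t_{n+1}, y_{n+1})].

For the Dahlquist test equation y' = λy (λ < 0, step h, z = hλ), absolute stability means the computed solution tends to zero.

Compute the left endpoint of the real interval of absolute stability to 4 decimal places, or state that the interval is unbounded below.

On y'=λy, z=hλ:
  y_{n+1} = y_n + z·[1/10·y_n + 9/10·y_{n+1}] ⇒ (1 − 9/10z)y_{n+1} = (1 + 1/10z)y_n
  R(z) = (1 + 1/10z)/(1 − 9/10z).

Solve |R(x)|<1 on ℝ⁻.
x=-0.82: |R|=0.5282
x=-2: |R|=0.2857
x=-10: |R|=0.0000
x=-100: |R|=0.0989
θ=9/10≥1/2 ⇒ |1+1/10x|<|1−9/10x| ∀x<0 ⇒ unbounded interval.

unbounded; (−∞, 0).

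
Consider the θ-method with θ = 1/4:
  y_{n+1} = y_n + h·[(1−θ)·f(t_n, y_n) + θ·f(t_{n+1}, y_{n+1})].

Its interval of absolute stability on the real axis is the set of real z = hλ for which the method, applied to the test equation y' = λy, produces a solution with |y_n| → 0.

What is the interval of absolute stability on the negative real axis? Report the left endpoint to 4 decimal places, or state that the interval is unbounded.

Set f=λy, z=hλ:
  y_{n+1} = y_n + z·[3/4·y_n + 1/4·y_{n+1}] ⇒ (1 − 1/4z)y_{n+1} = (1 + 3/4z)y_n
  so R(z) = (1 + 3/4z)/(1 − 1/4z).

Boundary: |R(x)|=1, x<0.
x=-1.34: |R|=0.0037
R=−1: 1+3/4x = −1+1/4x ⇒ -1/2x=2 ⇒ x=2/(-1/2)=-4.0000
Confirm numerically:
  x=-3.546: |R|=0.87967 <1
  x=-3.271: |R|=0.79948 <1
  x=-2.523: |R|=0.54714 <1
  x=-2.424: |R|=0.50934 <1
  x=-4.559: |R|=1.13062 >1
  x=-4.234: |R|=1.05684 >1
So |R|<1 on (-4.0000, 0).

z∈(-4.0000,0).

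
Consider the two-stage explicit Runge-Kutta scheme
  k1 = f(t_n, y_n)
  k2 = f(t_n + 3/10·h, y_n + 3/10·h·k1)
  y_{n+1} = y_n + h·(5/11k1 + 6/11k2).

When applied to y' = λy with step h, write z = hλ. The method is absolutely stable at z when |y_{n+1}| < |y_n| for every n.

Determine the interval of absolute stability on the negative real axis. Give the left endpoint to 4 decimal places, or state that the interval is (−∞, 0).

z∈(-6.1111,0).

Set f=λy, z=hλ:
  k1=λy_n ⇒ h·k1=z·y_n;  k2=λ(1+3/10z)y_n ⇒ h·k2=z(1+3/10z)y_n
  y_{n+1}/y_n = 1 + 5/11z + 6/11z(1+3/10z) = 1 + z + 9/55z²
  ⇒ R(z) = 1 + z + 9/55z².

Boundary: |R(x)|=1, x<0.
x=-0.5: |R|=0.5409
R=1: x+9/55x²=0 ⇒ x=−55/9=-6.1111; min R=1−1/(4·9/55)=-0.5278>−1
Confirm numerically:
  x=-5.568: |R|=0.50516 <1
  x=-4.135: |R|=0.33711 <1
  x=-3.471: |R|=0.49954 <1
  x=-2.909: |R|=0.52426 <1
  x=-6.561: |R|=1.48301 >1
  x=-6.498: |R|=1.41138 >1
So |R|<1 on (-6.1111, 0).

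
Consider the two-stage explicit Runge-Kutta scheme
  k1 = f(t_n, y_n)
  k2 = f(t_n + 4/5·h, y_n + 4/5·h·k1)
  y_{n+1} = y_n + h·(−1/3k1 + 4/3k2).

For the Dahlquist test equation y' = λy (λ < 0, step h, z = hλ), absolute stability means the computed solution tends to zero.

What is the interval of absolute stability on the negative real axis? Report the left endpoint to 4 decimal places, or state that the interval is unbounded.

With y'=λy (z=hλ):
  k1=λy_n ⇒ h·k1=z·y_n;  k2=λ(1+4/5z)y_n ⇒ h·k2=z(1+4/5z)y_n
  y_{n+1}/y_n = 1 − 1/3z + 4/3z(1+4/5z) = 1 + z + 16/15z²
  R(z) = 1 + z + 16/15z².

Solve |R(x)|<1 on ℝ⁻.
x=-0.98: |R|=1.0444
R=1: x+16/15x²=0 ⇒ x=−15/16=-0.9375; min R=1−1/(4·16/15)=0.7656>−1
Confirm numerically:
  x=-0.765: |R|=0.85924 <1
  x=-0.679: |R|=0.81278 <1
  x=-0.489: |R|=0.76606 <1
  x=-0.421: |R|=0.76806 <1
  x=-1.425: |R|=1.74100 >1
  x=-1.281: |R|=1.46936 >1
  x=-1.236: |R|=1.39354 >1
So |R|<1 on (-0.9375, 0).

z∈(-0.9375,0).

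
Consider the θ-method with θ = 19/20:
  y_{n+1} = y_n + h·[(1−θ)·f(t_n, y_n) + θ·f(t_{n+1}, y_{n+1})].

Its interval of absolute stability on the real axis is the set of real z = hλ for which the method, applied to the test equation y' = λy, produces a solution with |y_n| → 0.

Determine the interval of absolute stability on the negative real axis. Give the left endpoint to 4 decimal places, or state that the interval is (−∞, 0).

Set f=λy, z=hλ:
  y_{n+1} = y_n + z·[1/20·y_n + 19/20·y_{n+1}] ⇒ (1 − 19/20z)y_{n+1} = (1 + 1/20z)y_n
  ⇒ R(z) = (1 + 1/20z)/(1 − 19/20z).

Boundary: |R(x)|=1, x<0.
x=-0.93: |R|=0.5062
x=-2: |R|=0.3103
x=-10: |R|=0.0476
x=-100: |R|=0.0417
θ=19/20≥1/2 ⇒ |1+1/20x|<|1−19/20x| ∀x<0 ⇒ unbounded interval.

interval (−∞, 0).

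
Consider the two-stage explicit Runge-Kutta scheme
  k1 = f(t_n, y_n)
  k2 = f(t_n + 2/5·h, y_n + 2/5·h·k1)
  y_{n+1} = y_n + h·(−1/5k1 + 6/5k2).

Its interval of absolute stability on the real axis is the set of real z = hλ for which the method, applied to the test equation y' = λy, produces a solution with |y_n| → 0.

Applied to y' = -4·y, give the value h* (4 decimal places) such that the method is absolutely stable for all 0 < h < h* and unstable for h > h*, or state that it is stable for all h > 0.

Set f=λy, z=hλ:
  k1=λy_n ⇒ h·k1=z·y_n;  k2=λ(1+2/5z)y_n ⇒ h·k2=z(1+2/5z)y_n
  y_{n+1}/y_n = 1 − 1/5z + 6/5z(1+2/5z) = 1 + z + 12/25z²
  ⇒ R(z) = 1 + z + 12/25z².

Boundary: |R(x)|=1, x<0.
x=-0.46: |R|=0.6416
R=1: x+12/25x²=0 ⇒ x=−25/12=-2.0833; min R=1−1/(4·12/25)=0.4792>−1
Confirm numerically:
  x=-1.616: |R|=0.63750 <1
  x=-1.359: |R|=0.52750 <1
  x=-1.288: |R|=0.50829 <1
  x=-1.036: |R|=0.47918 <1
  x=-2.633: |R|=1.69469 >1
  x=-2.382: |R|=1.34148 >1
So |R|<1 on (-2.0833, 0).

(-2.0833,0); λ=-4 ⇒ h* = (25/12)/4 = 0.5208.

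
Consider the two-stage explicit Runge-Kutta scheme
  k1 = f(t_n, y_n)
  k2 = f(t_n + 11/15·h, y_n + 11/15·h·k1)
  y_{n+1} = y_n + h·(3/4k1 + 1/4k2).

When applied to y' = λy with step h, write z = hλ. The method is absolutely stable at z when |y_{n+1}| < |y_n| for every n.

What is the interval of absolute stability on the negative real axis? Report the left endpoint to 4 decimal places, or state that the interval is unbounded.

On y'=λy, z=hλ:
  k1=λy_n ⇒ h·k1=z·y_n;  k2=λ(1+11/15z)y_n ⇒ h·k2=z(1+11/15z)y_n
  y_{n+1}/y_n = 1 + 3/4z + 1/4z(1+11/15z) = 1 + z + 11/60z²
  R(z) = 1 + z + 11/60z².

Find x<0 with |R(x)|<1.
x=-1.54: |R|=0.1052
R=1: x+11/60x²=0 ⇒ x=−60/11=-5.4545; min R=1−1/(4·11/60)=-0.3636>−1
Confirm numerically:
  x=-4.368: |R|=0.12989 <1
  x=-3.738: |R|=0.17635 <1
  x=-3.325: |R|=0.29814 <1
  x=-2.363: |R|=0.33931 <1
  x=-5.911: |R|=1.49465 >1
  x=-5.659: |R|=1.21212 >1
  x=-5.594: |R|=1.14302 >1
So |R|<1 on (-5.4545, 0).

z∈(-5.4545,0).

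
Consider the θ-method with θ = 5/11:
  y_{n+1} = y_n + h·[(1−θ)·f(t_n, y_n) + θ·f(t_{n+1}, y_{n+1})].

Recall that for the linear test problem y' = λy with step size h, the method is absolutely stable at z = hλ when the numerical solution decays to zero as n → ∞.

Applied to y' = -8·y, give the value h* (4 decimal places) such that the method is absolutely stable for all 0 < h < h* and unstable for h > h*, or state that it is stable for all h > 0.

With y'=λy (z=hλ):
  y_{n+1} = y_n + z·[6/11·y_n + 5/11·y_{n+1}] ⇒ (1 − 5/11z)y_{n+1} = (1 + 6/11z)y_n
  so R(z) = (1 + 6/11z)/(1 − 5/11z).

Need |R(x)|<1, x<0.
x=-1.3: |R|=0.1829
R=−1: 1+6/11x = −1+5/11x ⇒ -1/11x=2 ⇒ x=2/(-1/11)=-22.0000
Confirm numerically:
  x=-20.051: |R|=0.98248 <1
  x=-16.821: |R|=0.94554 <1
  x=-14.086: |R|=0.90281 <1
  x=-22.550: |R|=1.00444 >1
  x=-22.426: |R|=1.00346 >1
  x=-22.299: |R|=1.00244 >1
Interval (-22.0000, 0).

(-22.0000,0); λ=-8 ⇒ h* = (22)/8 = 2.7500.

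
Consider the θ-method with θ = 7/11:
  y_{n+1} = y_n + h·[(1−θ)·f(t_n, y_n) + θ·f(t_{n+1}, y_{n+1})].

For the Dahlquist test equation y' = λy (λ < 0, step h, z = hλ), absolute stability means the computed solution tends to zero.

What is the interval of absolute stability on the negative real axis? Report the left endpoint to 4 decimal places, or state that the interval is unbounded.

With y'=λy (z=hλ):
  y_{n+1} = y_n + z·[4/11·y_n + 7/11·y_{n+1}] ⇒ (1 − 7/11z)y_{n+1} = (1 + 4/11z)y_n
  R(z) = (1 + 4/11z)/(1 − 7/11z).

Solve |R(x)|<1 on ℝ⁻.
x=-1.23: |R|=0.3100
x=-2: |R|=0.1200
x=-10: |R|=0.3580
x=-100: |R|=0.5471
θ=7/11≥1/2 ⇒ |1+4/11x|<|1−7/11x| ∀x<0 ⇒ interval (−∞,0).

unbounded; (−∞, 0).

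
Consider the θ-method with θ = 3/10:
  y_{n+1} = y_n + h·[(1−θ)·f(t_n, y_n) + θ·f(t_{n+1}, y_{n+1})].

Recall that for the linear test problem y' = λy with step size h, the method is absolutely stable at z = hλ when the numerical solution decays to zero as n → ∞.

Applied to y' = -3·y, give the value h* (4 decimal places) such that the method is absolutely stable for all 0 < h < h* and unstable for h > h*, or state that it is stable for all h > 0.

On y'=λy, z=hλ:
  y_{n+1} = y_n + z·[7/10·y_n + 3/10·y_{n+1}] ⇒ (1 − 3/10z)y_{n+1} = (1 + 7/10z)y_n
  R(z) = (1 + 7/10z)/(1 − 3/10z).

Find x<0 with |R(x)|<1.
x=-1.42: |R|=0.0042
R=−1: 1+7/10x = −1+3/10x ⇒ -2/5x=2 ⇒ x=2/(-2/5)=-5.0000
Confirm numerically:
  x=-3.813: |R|=0.77853 <1
  x=-2.847: |R|=0.53552 <1
  x=-2.478: |R|=0.42136 <1
  x=-5.471: |R|=1.07133 >1
  x=-5.280: |R|=1.04334 >1
  x=-5.120: |R|=1.01893 >1
So |R|<1 on (-5.0000, 0).

(-5.0000,0); λ=-3 ⇒ h* = (5)/3 = 1.6667.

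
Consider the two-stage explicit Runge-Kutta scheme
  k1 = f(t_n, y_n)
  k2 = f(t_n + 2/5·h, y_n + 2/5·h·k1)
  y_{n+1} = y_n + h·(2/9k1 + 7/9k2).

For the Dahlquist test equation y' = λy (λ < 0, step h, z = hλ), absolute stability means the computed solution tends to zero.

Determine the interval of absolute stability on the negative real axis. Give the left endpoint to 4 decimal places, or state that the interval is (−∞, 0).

On y'=λy, z=hλ:
  k1=λy_n ⇒ h·k1=z·y_n;  k2=λ(1+2/5z)y_n ⇒ h·k2=z(1+2/5z)y_n
  y_{n+1}/y_n = 1 + 2/9z + 7/9z(1+2/5z) = 1 + z + 14/45z²
  R(z) = 1 + z + 14/45z².

Need |R(x)|<1, x<0.
x=-1.16: |R|=0.2586
R=1: x+14/45x²=0 ⇒ x=−45/14=-3.2143; min R=1−1/(4·14/45)=0.1964>−1
Confirm numerically:
  x=-2.536: |R|=0.46485 <1
  x=-2.066: |R|=0.26193 <1
  x=-2.029: |R|=0.25179 <1
  x=-1.556: |R|=0.19724 <1
  x=-3.426: |R|=1.22566 >1
  x=-3.367: |R|=1.15997 >1
  x=-3.235: |R|=1.02085 >1
So |R|<1 on (-3.2143, 0).

(-3.2143, 0).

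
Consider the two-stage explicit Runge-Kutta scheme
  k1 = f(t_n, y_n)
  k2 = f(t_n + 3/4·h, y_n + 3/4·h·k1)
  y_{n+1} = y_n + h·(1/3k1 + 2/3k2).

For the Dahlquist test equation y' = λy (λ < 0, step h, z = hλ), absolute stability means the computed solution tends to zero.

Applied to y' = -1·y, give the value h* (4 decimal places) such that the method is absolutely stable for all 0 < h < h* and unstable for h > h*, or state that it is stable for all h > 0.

(-2.0000,0); λ=-1 ⇒ h* = (2)/1 = 2.0000.

Set f=λy, z=hλ:
  k1=λy_n ⇒ h·k1=z·y_n;  k2=λ(1+3/4z)y_n ⇒ h·k2=z(1+3/4z)y_n
  y_{n+1}/y_n = 1 + 1/3z + 2/3z(1+3/4z) = 1 + z + 1/2z²
  Hence R(z) = 1 + z + 1/2z².

Find x<0 with |R(x)|<1.
x=-1.33: |R|=0.5544
R=1: x+1/2x²=0 ⇒ x=−2=-2.0000; min R=1−1/(4·1/2)=0.5000>−1
Confirm numerically:
  x=-1.762: |R|=0.79032 <1
  x=-1.726: |R|=0.76354 <1
  x=-0.931: |R|=0.50238 <1
  x=-2.406: |R|=1.48842 >1
  x=-2.096: |R|=1.10061 >1
So |R|<1 on (-2.0000, 0).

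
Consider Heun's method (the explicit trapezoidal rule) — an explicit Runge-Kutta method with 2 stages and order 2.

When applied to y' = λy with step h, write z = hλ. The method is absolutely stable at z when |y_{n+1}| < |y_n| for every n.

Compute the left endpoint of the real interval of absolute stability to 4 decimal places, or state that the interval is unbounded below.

Test eqn y'=λy, z=hλ:
  order 2, 2-stage ⇒ R(z)=1+z+z^2/2
  (e.g. R(-1.01)=0.50005, |R|=0.50005)

Solve |R(x)|<1 on ℝ⁻.
x=-1.01: |R|=0.5000
|R(-1.55)|=0.6513 |R(-1.52)|=0.6352 |R(-1.07)|=0.5025
Bisect:
  x_lo=-2.6931 |R|=1.9333  x_hi=-0.3223 |R|=0.7296
  mid=-1.50770 |R|=0.62888 →hi
  mid=-2.10040 |R|=1.10544 →lo
  mid=-1.80405 |R|=0.82325 →hi
  mid=-1.95222 |R|=0.95336 →hi
  mid=-2.02631 |R|=1.02666 →lo
  mid=-1.98927 |R|=0.98932 →hi
  mid=-2.00779 |R|=1.00782 →lo
  ...
  [-2.00012,-1.99997] ⇒ x*=-2.0000
Interval (-2.0000, 0).

left endpoint -2.0000.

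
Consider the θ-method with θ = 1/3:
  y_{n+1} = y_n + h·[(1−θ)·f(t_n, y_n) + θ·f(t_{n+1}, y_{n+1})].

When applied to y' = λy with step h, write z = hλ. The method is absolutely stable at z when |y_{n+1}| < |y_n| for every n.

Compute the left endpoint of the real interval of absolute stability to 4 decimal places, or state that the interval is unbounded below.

z* = -6.0000.

On y'=λy, z=hλ:
  y_{n+1} = y_n + z·[2/3·y_n + 1/3·y_{n+1}] ⇒ (1 − 1/3z)y_{n+1} = (1 + 2/3z)y_n
  so R(z) = (1 + 2/3z)/(1 − 1/3z).

Solve |R(x)|<1 on ℝ⁻.
x=-1.51: |R|=0.0044
R=−1: 1+2/3x = −1+1/3x ⇒ -1/3x=2 ⇒ x=2/(-1/3)=-6.0000
Confirm numerically:
  x=-5.235: |R|=0.90710 <1
  x=-4.218: |R|=0.75312 <1
  x=-3.139: |R|=0.53396 <1
  x=-6.396: |R|=1.04215 >1
  x=-6.189: |R|=1.02057 >1
  x=-6.165: |R|=1.01800 >1
Interval (-6.0000, 0).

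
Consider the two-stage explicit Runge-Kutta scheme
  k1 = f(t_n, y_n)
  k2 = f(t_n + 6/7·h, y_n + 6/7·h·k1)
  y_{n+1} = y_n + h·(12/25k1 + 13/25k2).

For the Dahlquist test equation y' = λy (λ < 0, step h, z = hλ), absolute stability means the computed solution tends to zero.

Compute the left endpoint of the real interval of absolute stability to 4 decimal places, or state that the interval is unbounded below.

z* = -2.2436.

On y'=λy, z=hλ:
  k1=λy_n ⇒ h·k1=z·y_n;  k2=λ(1+6/7z)y_n ⇒ h·k2=z(1+6/7z)y_n
  y_{n+1}/y_n = 1 + 12/25z + 13/25z(1+6/7z) = 1 + z + 78/175z²
  R(z) = 1 + z + 78/175z².

Need |R(x)|<1, x<0.
x=-0.6: |R|=0.5605
R=1: x+78/175x²=0 ⇒ x=−175/78=-2.2436; min R=1−1/(4·78/175)=0.4391>−1
Confirm numerically:
  x=-1.775: |R|=0.62928 <1
  x=-1.702: |R|=0.58915 <1
  x=-1.534: |R|=0.51484 <1
  x=-2.714: |R|=1.56904 >1
  x=-2.447: |R|=1.22185 >1
  x=-2.335: |R|=1.09513 >1
Interval (-2.2436, 0).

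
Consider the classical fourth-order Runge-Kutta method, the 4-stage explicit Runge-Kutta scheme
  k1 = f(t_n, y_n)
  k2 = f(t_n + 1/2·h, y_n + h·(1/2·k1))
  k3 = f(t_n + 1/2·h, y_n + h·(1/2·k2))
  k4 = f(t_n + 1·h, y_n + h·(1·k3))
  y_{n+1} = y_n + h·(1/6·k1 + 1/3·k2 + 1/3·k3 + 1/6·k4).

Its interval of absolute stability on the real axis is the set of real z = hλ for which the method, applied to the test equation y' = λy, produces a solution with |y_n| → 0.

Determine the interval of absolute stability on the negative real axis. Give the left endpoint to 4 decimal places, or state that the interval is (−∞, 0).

Set f=λy, z=hλ:
  order 4, 4-stage ⇒ R(z)=1+z+z^2/2+z^3/6+z^4/24
  (e.g. R(-0.91)=0.40703, |R|=0.40703)

Boundary: |R(x)|=1, x<0.
x=-0.91: |R|=0.4070
|R(-1.35)|=0.2896 |R(-1.04)|=0.3621 |R(-0.96)|=0.3887
Bisect:
  x_lo=-3.1019 |R|=1.5921  x_hi=-0.3244 |R|=0.7230
  mid=-1.71313 |R|=0.27520 →hi
  mid=-2.40751 |R|=0.56463 →hi
  mid=-2.75470 |R|=0.95485 →hi
  mid=-2.92830 |R|=1.23790 →lo
  mid=-2.84150 |R|=1.08810 →lo
  mid=-2.79810 |R|=1.01948 →lo
  mid=-2.77640 |R|=0.98668 →hi
  ...
  [-2.78539,-2.78522] ⇒ x*=-2.7853
Interval (-2.7853, 0).

z∈(-2.7853,0).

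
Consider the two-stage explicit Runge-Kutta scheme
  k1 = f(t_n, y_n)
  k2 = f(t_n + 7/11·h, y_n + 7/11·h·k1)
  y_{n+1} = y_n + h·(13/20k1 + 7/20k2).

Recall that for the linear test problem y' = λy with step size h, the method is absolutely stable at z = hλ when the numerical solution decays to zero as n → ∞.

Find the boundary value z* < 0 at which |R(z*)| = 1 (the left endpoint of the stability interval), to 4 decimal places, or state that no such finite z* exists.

Test eqn y'=λy, z=hλ:
  k1=λy_n ⇒ h·k1=z·y_n;  k2=λ(1+7/11z)y_n ⇒ h·k2=z(1+7/11z)y_n
  y_{n+1}/y_n = 1 + 13/20z + 7/20z(1+7/11z) = 1 + z + 49/220z²
  ⇒ R(z) = 1 + z + 49/220z².

Solve |R(x)|<1 on ℝ⁻.
x=-1.09: |R|=0.1746
R=1: x+49/220x²=0 ⇒ x=−220/49=-4.4898; min R=1−1/(4·49/220)=-0.1224>−1
Confirm numerically:
  x=-3.099: |R|=0.04003 <1
  x=-2.470: |R|=0.11116 <1
  x=-1.829: |R|=0.08392 <1
  x=-4.874: |R|=1.41708 >1
  x=-4.540: |R|=1.05077 >1
Interval (-4.4898, 0).

left endpoint -4.4898.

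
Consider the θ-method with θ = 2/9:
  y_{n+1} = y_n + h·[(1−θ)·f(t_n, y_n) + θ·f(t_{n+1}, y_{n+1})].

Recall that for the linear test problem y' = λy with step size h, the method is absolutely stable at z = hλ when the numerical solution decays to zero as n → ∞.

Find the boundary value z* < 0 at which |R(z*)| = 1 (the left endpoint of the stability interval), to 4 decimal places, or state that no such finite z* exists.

left endpoint -3.6000.

With y'=λy (z=hλ):
  y_{n+1} = y_n + z·[7/9·y_n + 2/9·y_{n+1}] ⇒ (1 − 2/9z)y_{n+1} = (1 + 7/9z)y_n
  R(z) = (1 + 7/9z)/(1 − 2/9z).

Find x<0 with |R(x)|<1.
x=-1.47: |R|=0.1080
R=−1: 1+7/9x = −1+2/9x ⇒ -5/9x=2 ⇒ x=2/(-5/9)=-3.6000
Confirm numerically:
  x=-3.367: |R|=0.92596 <1
  x=-3.225: |R|=0.87864 <1
  x=-2.088: |R|=0.42623 <1
  x=-3.958: |R|=1.10582 >1
  x=-3.885: |R|=1.08497 >1
  x=-3.716: |R|=1.03530 >1
So |R|<1 on (-3.6000, 0).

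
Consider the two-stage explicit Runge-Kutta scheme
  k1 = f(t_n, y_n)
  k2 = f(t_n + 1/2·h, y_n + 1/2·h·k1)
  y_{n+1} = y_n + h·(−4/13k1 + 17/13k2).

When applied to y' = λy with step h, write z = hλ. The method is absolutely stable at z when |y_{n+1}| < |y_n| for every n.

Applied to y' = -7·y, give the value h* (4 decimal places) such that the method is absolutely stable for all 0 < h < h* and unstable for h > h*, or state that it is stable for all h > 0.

(-1.5294,0); λ=-7 ⇒ h* = (26/17)/7 = 0.2185.

With y'=λy (z=hλ):
  k1=λy_n ⇒ h·k1=z·y_n;  k2=λ(1+1/2z)y_n ⇒ h·k2=z(1+1/2z)y_n
  y_{n+1}/y_n = 1 − 4/13z + 17/13z(1+1/2z) = 1 + z + 17/26z²
  Hence R(z) = 1 + z + 17/26z².

Solve |R(x)|<1 on ℝ⁻.
x=-1.53: |R|=1.0006
R=1: x+17/26x²=0 ⇒ x=−26/17=-1.5294; min R=1−1/(4·17/26)=0.6176>−1
Confirm numerically:
  x=-1.326: |R|=0.82364 <1
  x=-0.877: |R|=0.62589 <1
  x=-0.870: |R|=0.62490 <1
  x=-0.711: |R|=0.61953 <1
  x=-1.885: |R|=1.43826 >1
  x=-1.756: |R|=1.26016 >1
  x=-1.624: |R|=1.10044 >1
So |R|<1 on (-1.5294, 0).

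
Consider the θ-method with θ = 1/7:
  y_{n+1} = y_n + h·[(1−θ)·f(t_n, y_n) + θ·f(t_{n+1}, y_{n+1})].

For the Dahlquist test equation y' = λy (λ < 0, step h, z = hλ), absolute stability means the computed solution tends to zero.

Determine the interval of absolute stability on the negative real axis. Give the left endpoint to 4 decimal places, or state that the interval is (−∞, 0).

(-2.8000, 0).

Test eqn y'=λy, z=hλ:
  y_{n+1} = y_n + z·[6/7·y_n + 1/7·y_{n+1}] ⇒ (1 − 1/7z)y_{n+1} = (1 + 6/7z)y_n
  so R(z) = (1 + 6/7z)/(1 − 1/7z).

Need |R(x)|<1, x<0.
x=-1.41: |R|=0.1736
R=−1: 1+6/7x = −1+1/7x ⇒ -5/7x=2 ⇒ x=2/(-5/7)=-2.8000
Confirm numerically:
  x=-2.435: |R|=0.80657 <1
  x=-2.376: |R|=0.77389 <1
  x=-2.025: |R|=0.57064 <1
  x=-2.017: |R|=0.56582 <1
  x=-3.038: |R|=1.11855 >1
  x=-2.979: |R|=1.08969 >1
Interval (-2.8000, 0).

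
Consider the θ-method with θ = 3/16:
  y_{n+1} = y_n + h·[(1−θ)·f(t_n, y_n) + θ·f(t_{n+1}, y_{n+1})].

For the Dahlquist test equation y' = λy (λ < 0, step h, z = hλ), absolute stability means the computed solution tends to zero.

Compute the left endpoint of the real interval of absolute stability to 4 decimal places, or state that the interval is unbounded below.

On y'=λy, z=hλ:
  y_{n+1} = y_n + z·[13/16·y_n + 3/16·y_{n+1}] ⇒ (1 − 3/16z)y_{n+1} = (1 + 13/16z)y_n
  so R(z) = (1 + 13/16z)/(1 − 3/16z).

Find x<0 with |R(x)|<1.
x=-0.31: |R|=0.7070
R=−1: 1+13/16x = −1+3/16x ⇒ -5/8x=2 ⇒ x=2/(-5/8)=-3.2000
Confirm numerically:
  x=-2.472: |R|=0.68910 <1
  x=-2.145: |R|=0.52975 <1
  x=-1.770: |R|=0.32895 <1
  x=-1.433: |R|=0.12951 <1
  x=-3.788: |R|=1.21488 >1
  x=-3.642: |R|=1.16415 >1
Interval (-3.2000, 0).

left endpoint -3.2000.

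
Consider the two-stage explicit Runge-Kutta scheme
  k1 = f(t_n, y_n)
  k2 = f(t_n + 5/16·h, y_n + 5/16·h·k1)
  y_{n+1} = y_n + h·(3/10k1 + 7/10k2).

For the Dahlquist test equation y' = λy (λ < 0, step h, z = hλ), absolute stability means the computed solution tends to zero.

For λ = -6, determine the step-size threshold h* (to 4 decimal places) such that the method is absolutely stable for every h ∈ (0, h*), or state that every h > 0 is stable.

Set f=λy, z=hλ:
  k1=λy_n ⇒ h·k1=z·y_n;  k2=λ(1+5/16z)y_n ⇒ h·k2=z(1+5/16z)y_n
  y_{n+1}/y_n = 1 + 3/10z + 7/10z(1+5/16z) = 1 + z + 7/32z²
  so R(z) = 1 + z + 7/32z².

Solve |R(x)|<1 on ℝ⁻.
x=-1.79: |R|=0.0891
R=1: x+7/32x²=0 ⇒ x=−32/7=-4.5714; min R=1−1/(4·7/32)=-0.1429>−1
Confirm numerically:
  x=-2.776: |R|=0.09027 <1
  x=-2.732: |R|=0.09929 <1
  x=-2.176: |R|=0.14022 <1
  x=-5.064: |R|=1.54565 >1
  x=-4.604: |R|=1.03280 >1
So |R|<1 on (-4.5714, 0).

(-4.5714,0); λ=-6 ⇒ h* = (32/7)/6 = 0.7619.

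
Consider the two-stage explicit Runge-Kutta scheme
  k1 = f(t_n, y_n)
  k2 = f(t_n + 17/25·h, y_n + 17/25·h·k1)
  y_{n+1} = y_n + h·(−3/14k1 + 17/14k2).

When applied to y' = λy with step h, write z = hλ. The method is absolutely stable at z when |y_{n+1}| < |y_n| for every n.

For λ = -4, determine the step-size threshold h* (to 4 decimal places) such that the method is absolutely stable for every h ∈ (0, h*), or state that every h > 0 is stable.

With y'=λy (z=hλ):
  k1=λy_n ⇒ h·k1=z·y_n;  k2=λ(1+17/25z)y_n ⇒ h·k2=z(1+17/25z)y_n
  y_{n+1}/y_n = 1 − 3/14z + 17/14z(1+17/25z) = 1 + z + 289/350z²
  Hence R(z) = 1 + z + 289/350z².

Need |R(x)|<1, x<0.
x=-0.92: |R|=0.7789
R=1: x+289/350x²=0 ⇒ x=−350/289=-1.2111; min R=1−1/(4·289/350)=0.6972>−1
Confirm numerically:
  x=-1.182: |R|=0.97163 <1
  x=-0.889: |R|=0.76358 <1
  x=-0.617: |R|=0.69734 <1
  x=-0.577: |R|=0.69790 <1
  x=-1.799: |R|=1.87334 >1
  x=-1.613: |R|=1.53532 >1
  x=-1.366: |R|=1.17475 >1
Stable set (-1.2111, 0).

(-1.2111,0); λ=-4 ⇒ h* = (350/289)/4 = 0.3028.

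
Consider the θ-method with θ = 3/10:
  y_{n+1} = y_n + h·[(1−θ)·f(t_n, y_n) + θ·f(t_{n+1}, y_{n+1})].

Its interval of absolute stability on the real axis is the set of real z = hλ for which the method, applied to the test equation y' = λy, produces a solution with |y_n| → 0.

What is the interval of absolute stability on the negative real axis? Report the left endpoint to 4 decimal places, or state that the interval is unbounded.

(-5.0000, 0).

With y'=λy (z=hλ):
  y_{n+1} = y_n + z·[7/10·y_n + 3/10·y_{n+1}] ⇒ (1 − 3/10z)y_{n+1} = (1 + 7/10z)y_n
  R(z) = (1 + 7/10z)/(1 − 3/10z).

Need |R(x)|<1, x<0.
x=-1.05: |R|=0.2015
R=−1: 1+7/10x = −1+3/10x ⇒ -2/5x=2 ⇒ x=2/(-2/5)=-5.0000
Confirm numerically:
  x=-4.768: |R|=0.96182 <1
  x=-3.155: |R|=0.62086 <1
  x=-2.689: |R|=0.48835 <1
  x=-5.379: |R|=1.05800 >1
  x=-5.157: |R|=1.02466 >1
Stable set (-5.0000, 0).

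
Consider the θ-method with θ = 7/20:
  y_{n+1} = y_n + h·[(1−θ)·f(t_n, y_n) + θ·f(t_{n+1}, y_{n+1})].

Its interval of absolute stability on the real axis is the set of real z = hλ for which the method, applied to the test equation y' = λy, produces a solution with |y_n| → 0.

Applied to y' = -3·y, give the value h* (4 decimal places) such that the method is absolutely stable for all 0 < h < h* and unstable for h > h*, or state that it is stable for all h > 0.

Set f=λy, z=hλ:
  y_{n+1} = y_n + z·[13/20·y_n + 7/20·y_{n+1}] ⇒ (1 − 7/20z)y_{n+1} = (1 + 13/20z)y_n
  Hence R(z) = (1 + 13/20z)/(1 − 7/20z).

Boundary: |R(x)|=1, x<0.
x=-0.79: |R|=0.3811
R=−1: 1+13/20x = −1+7/20x ⇒ -3/10x=2 ⇒ x=2/(-3/10)=-6.6667
Confirm numerically:
  x=-5.887: |R|=0.92357 <1
  x=-4.103: |R|=0.68428 <1
  x=-3.678: |R|=0.60801 <1
  x=-3.195: |R|=0.50832 <1
  x=-7.175: |R|=1.04343 >1
  x=-7.000: |R|=1.02899 >1
So |R|<1 on (-6.6667, 0).

(-6.6667,0); λ=-3 ⇒ h* = (20/3)/3 = 2.2222.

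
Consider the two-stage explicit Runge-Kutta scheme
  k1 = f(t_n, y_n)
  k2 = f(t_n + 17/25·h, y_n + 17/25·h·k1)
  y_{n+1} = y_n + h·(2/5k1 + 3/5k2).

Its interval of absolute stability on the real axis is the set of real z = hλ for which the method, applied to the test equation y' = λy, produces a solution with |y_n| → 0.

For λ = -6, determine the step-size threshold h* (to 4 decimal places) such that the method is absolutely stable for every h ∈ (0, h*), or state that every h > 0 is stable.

(-2.4510,0); λ=-6 ⇒ h* = (125/51)/6 = 0.4085.

Test eqn y'=λy, z=hλ:
  k1=λy_n ⇒ h·k1=z·y_n;  k2=λ(1+17/25z)y_n ⇒ h·k2=z(1+17/25z)y_n
  y_{n+1}/y_n = 1 + 2/5z + 3/5z(1+17/25z) = 1 + z + 51/125z²
  ⇒ R(z) = 1 + z + 51/125z².

Find x<0 with |R(x)|<1.
x=-1.17: |R|=0.3885
R=1: x+51/125x²=0 ⇒ x=−125/51=-2.4510; min R=1−1/(4·51/125)=0.3873>−1
Confirm numerically:
  x=-2.357: |R|=0.90962 <1
  x=-2.087: |R|=0.69007 <1
  x=-1.242: |R|=0.38737 <1
  x=-2.960: |R|=1.61473 >1
  x=-2.592: |R|=1.14913 >1
Interval (-2.4510, 0).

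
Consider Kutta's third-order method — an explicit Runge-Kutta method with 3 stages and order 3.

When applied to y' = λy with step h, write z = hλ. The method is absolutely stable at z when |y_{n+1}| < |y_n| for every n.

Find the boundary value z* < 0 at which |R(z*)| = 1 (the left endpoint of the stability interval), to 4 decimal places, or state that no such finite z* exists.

On y'=λy, z=hλ:
  order 3, 3-stage ⇒ R(z)=1+z+z^2/2+z^3/6
  (e.g. R(-1.61)=-0.00950, |R|=0.00950)

Boundary: |R(x)|=1, x<0.
x=-1.61: |R|=0.0095
|R(-2.57)|=1.0966 |R(-2.39)|=0.8093 |R(-2.33)|=0.7238
Bisect:
  x_lo=-3.1028 |R|=2.2679  x_hi=-0.0779 |R|=0.9251
  mid=-1.59035 |R|=0.00387 →hi
  mid=-2.34660 |R|=0.74694 →hi
  mid=-2.72472 |R|=1.38411 →lo
  mid=-2.53566 |R|=1.03808 →lo
  mid=-2.44113 |R|=0.88607 →hi
  mid=-2.48840 |R|=0.96041 →hi
  mid=-2.51203 |R|=0.99882 →hi
  mid=-2.52385 |R|=1.01834 →lo
  mid=-2.51794 |R|=1.00856 →lo
  mid=-2.51498 |R|=1.00368 →lo
  ...
  [-2.51277,-2.51258] ⇒ x*=-2.5127
So |R|<1 on (-2.5127, 0).

left endpoint -2.5127.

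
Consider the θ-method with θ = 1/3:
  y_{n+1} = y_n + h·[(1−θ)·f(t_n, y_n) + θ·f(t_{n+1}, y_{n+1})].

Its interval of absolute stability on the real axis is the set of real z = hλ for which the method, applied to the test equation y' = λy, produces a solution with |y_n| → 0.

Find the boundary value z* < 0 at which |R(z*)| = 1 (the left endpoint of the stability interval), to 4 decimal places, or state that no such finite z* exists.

With y'=λy (z=hλ):
  y_{n+1} = y_n + z·[2/3·y_n + 1/3·y_{n+1}] ⇒ (1 − 1/3z)y_{n+1} = (1 + 2/3z)y_n
  R(z) = (1 + 2/3z)/(1 − 1/3z).

Find x<0 with |R(x)|<1.
x=-0.83: |R|=0.3499
R=−1: 1+2/3x = −1+1/3x ⇒ -1/3x=2 ⇒ x=2/(-1/3)=-6.0000
Confirm numerically:
  x=-5.657: |R|=0.96038 <1
  x=-4.409: |R|=0.78526 <1
  x=-3.893: |R|=0.69433 <1
  x=-6.526: |R|=1.05522 >1
  x=-6.337: |R|=1.03609 >1
So |R|<1 on (-6.0000, 0).

z* = -6.0000.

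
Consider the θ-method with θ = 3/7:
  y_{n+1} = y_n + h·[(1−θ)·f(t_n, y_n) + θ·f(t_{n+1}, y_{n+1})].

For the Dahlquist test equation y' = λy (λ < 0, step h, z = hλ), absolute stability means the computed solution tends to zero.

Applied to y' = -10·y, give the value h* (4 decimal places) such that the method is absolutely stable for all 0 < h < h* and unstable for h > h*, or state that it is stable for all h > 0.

On y'=λy, z=hλ:
  y_{n+1} = y_n + z·[4/7·y_n + 3/7·y_{n+1}] ⇒ (1 − 3/7z)y_{n+1} = (1 + 4/7z)y_n
  R(z) = (1 + 4/7z)/(1 − 3/7z).

Need |R(x)|<1, x<0.
x=-1.15: |R|=0.2297
R=−1: 1+4/7x = −1+3/7x ⇒ -1/7x=2 ⇒ x=2/(-1/7)=-14.0000
Confirm numerically:
  x=-8.001: |R|=0.80650 <1
  x=-7.584: |R|=0.78435 <1
  x=-6.696: |R|=0.73036 <1
  x=-14.501: |R|=1.00992 >1
  x=-14.442: |R|=1.00878 >1
  x=-14.051: |R|=1.00104 >1
Stable set (-14.0000, 0).

(-14.0000,0); λ=-10 ⇒ h* = (14)/10 = 1.4000.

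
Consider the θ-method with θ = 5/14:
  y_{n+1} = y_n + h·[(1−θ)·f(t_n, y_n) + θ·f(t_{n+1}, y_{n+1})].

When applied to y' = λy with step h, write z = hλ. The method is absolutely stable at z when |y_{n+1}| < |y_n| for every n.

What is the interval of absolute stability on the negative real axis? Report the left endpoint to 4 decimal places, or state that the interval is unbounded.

z∈(-7.0000,0).

On y'=λy, z=hλ:
  y_{n+1} = y_n + z·[9/14·y_n + 5/14·y_{n+1}] ⇒ (1 − 5/14z)y_{n+1} = (1 + 9/14z)y_n
  ⇒ R(z) = (1 + 9/14z)/(1 − 5/14z).

Find x<0 with |R(x)|<1.
x=-1.67: |R|=0.0461
R=−1: 1+9/14x = −1+5/14x ⇒ -2/7x=2 ⇒ x=2/(-2/7)=-7.0000
Confirm numerically:
  x=-5.114: |R|=0.80935 <1
  x=-5.092: |R|=0.80659 <1
  x=-4.201: |R|=0.68016 <1
  x=-3.451: |R|=0.54580 <1
  x=-7.480: |R|=1.03735 >1
  x=-7.476: |R|=1.03706 >1
  x=-7.029: |R|=1.00236 >1
Interval (-7.0000, 0).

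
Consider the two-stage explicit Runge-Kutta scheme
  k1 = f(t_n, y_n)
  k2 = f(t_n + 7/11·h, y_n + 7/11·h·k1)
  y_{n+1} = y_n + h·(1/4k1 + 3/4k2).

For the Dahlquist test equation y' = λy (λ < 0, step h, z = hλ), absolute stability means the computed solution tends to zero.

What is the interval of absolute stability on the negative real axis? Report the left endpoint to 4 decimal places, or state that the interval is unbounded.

Test eqn y'=λy, z=hλ:
  k1=λy_n ⇒ h·k1=z·y_n;  k2=λ(1+7/11z)y_n ⇒ h·k2=z(1+7/11z)y_n
  y_{n+1}/y_n = 1 + 1/4z + 3/4z(1+7/11z) = 1 + z + 21/44z²
  so R(z) = 1 + z + 21/44z².

Find x<0 with |R(x)|<1.
x=-0.43: |R|=0.6582
R=1: x+21/44x²=0 ⇒ x=−44/21=-2.0952; min R=1−1/(4·21/44)=0.4762>−1
Confirm numerically:
  x=-1.974: |R|=0.88578 <1
  x=-1.430: |R|=0.54597 <1
  x=-1.077: |R|=0.47660 <1
  x=-1.069: |R|=0.47641 <1
  x=-2.565: |R|=1.57508 >1
  x=-2.141: |R|=1.04676 >1
Interval (-2.0952, 0).

(-2.0952, 0).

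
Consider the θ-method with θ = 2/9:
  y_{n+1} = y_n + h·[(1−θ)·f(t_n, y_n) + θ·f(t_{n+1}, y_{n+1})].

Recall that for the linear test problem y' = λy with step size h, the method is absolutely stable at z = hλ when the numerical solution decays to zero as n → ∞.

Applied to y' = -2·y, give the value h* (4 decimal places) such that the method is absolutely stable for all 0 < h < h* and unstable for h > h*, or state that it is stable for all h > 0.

With y'=λy (z=hλ):
  y_{n+1} = y_n + z·[7/9·y_n + 2/9·y_{n+1}] ⇒ (1 − 2/9z)y_{n+1} = (1 + 7/9z)y_n
  Hence R(z) = (1 + 7/9z)/(1 − 2/9z).

Solve |R(x)|<1 on ℝ⁻.
x=-0.48: |R|=0.5663
R=−1: 1+7/9x = −1+2/9x ⇒ -5/9x=2 ⇒ x=2/(-5/9)=-3.6000
Confirm numerically:
  x=-3.034: |R|=0.81218 <1
  x=-2.139: |R|=0.44984 <1
  x=-1.484: |R|=0.11598 <1
  x=-4.047: |R|=1.13075 >1
  x=-3.876: |R|=1.08238 >1
  x=-3.684: |R|=1.02566 >1
So |R|<1 on (-3.6000, 0).

(-3.6000,0); λ=-2 ⇒ h* = (18/5)/2 = 1.8000.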